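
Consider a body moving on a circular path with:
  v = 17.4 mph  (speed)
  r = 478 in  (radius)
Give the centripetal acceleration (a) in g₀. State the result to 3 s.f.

a is given directly by: a = v²/r.
v = 17.4 mph = 7.778 m/s; r = 478 in = 12.14 m.
a = 4.983 m/s²
4.983 m/s² × (1 g₀ / 9.807 m/s²) = 0.5082 g₀

0.508 g₀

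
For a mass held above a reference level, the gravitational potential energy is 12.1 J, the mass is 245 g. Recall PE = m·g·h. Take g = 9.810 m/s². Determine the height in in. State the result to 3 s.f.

Solving PE = m·g·h for h: h = PE/(m·g).
PE = 12.1 J; m = 245 g = 0.2450 kg; g = 9.810 m/s².
h = 5.034 m
5.034 m × (1 in / 0.02540 m) = 198.2 in

198 in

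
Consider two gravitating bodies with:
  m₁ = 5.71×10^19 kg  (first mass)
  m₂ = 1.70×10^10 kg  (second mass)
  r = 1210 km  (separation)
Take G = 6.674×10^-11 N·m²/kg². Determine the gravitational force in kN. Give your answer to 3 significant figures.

44200 kN

Directly: F = Gm₁m₂/r².
m₁ = 5.71×10^19 kg; m₂ = 1.70×10^10 kg; r = 1210 km = 1.210×10^6 m; G = 6.674×10^-11 N·m²/kg².
F = 4.425×10^7 N  (the unit combination reduces to kg·m/s² = N)
4.425×10^7 N × (1 kN / 1000 N) = 44249 kN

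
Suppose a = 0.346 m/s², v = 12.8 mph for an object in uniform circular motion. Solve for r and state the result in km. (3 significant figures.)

Solving a = v²/r for r: r = v²/a.
a = 0.346 m/s²; v = 12.8 mph = 5.722 m/s.
r = 94.63 m
94.63 m × (1 km / 1000 m) = 0.09463 km

0.0946 km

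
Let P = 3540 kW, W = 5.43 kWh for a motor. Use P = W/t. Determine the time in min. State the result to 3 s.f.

Rearranging: t = W/P.
P = 3540 kW = 3.540×10^6 W; W = 5.43 kWh = 1.955×10^7 J.
t = 5.522 s
5.522 s × (1 min / 60.00 s) = 0.09203 min

0.0920 min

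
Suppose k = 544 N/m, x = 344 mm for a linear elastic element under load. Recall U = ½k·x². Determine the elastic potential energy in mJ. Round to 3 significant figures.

Directly: U = ½kx².
k = 544 N/m; x = 344 mm = 0.3440 m.
U = 32.19 J  (the unit combination reduces to kg·m²/s² = J)
32.19 J × (1 mJ / 0.001000 J) = 32187 mJ

32200 mJ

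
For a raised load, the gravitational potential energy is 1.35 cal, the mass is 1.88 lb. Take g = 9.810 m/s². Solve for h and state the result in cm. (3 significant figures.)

67.5 cm

Solving PE = m·g·h for h: h = PE/(m·g).
PE = 1.35 cal = 5.648 J; m = 1.88 lb = 0.8528 kg; g = 9.810 m/s².
h = 0.6752 m
0.6752 m × (1 cm / 0.01000 m) = 67.52 cm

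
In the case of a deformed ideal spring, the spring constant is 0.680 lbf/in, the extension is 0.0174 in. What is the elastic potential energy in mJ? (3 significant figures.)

0.0116 mJ

U is given directly by: U = ½kx².
k = 0.680 lbf/in = 119.1 N/m; x = 0.0174 in = 4.420×10^-4 m.
U = 1.163×10^-5 J
1.163×10^-5 J × (1 mJ / 0.001000 J) = 0.01163 mJ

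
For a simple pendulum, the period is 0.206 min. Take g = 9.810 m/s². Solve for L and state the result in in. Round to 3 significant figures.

Rearranging: L = g·(T/2π)².
T = 0.206 min = 12.36 s; g = 9.810 m/s².
L = 37.96 m
37.96 m × (1 in / 0.02540 m) = 1495 in

1490 in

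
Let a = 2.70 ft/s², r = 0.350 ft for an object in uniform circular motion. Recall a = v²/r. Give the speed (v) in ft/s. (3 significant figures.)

Rearranging a = v²/r for v: v = √(a·r).
a = 2.70 ft/s² = 0.8230 m/s²; r = 0.350 ft = 0.1067 m.
v = 0.2963 m/s
0.2963 m/s × (1 ft/s / 0.3048 m/s) = 0.9721 ft/s

0.972 ft/s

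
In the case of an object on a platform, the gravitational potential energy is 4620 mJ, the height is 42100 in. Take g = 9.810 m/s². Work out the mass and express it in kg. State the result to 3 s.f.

Solving PE = m·g·h for m: m = PE/(g·h).
PE = 4620 mJ = 4.620 J; h = 42100 in = 1069 m; g = 9.810 m/s².
m = 4.404×10^-4 kg

4.40×10^-4 kg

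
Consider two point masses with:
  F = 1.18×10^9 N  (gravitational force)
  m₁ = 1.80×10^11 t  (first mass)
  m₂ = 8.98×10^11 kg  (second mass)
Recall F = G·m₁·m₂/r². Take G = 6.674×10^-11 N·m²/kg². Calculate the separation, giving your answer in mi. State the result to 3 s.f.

From Newton's law of gravitation: r = √(G·m₁m₂/F).
F = 1.18×10^9 N; m₁ = 1.80×10^11 t = 1.800×10^14 kg; m₂ = 8.98×10^11 kg; G = 6.674×10^-11 N·m²/kg².
r = 3024 m
3024 m × (1 mi / 1609 m) = 1.879 mi

1.88 mi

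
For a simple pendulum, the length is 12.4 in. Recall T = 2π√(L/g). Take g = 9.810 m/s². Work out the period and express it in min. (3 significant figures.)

0.0188 min

Directly: T = 2π√(L/g).
L = 12.4 in = 0.3150 m; g = 9.810 m/s².
T = 1.126 s
1.126 s × (1 min / 60.00 s) = 0.01876 min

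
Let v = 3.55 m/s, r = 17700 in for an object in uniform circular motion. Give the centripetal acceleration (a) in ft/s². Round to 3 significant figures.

a is given directly by: a = v²/r.
v = 3.55 m/s; r = 17700 in = 449.6 m.
a = 0.02803 m/s²
0.02803 m/s² × (1 ft/s² / 0.3048 m/s²) = 0.09197 ft/s²

0.0920 ft/s²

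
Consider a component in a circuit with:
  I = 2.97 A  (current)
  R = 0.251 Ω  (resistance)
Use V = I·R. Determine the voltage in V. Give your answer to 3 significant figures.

From Ohm's law: V = IR.
I = 2.97 A; R = 0.251 Ω.
V = 0.7455 V

0.745 V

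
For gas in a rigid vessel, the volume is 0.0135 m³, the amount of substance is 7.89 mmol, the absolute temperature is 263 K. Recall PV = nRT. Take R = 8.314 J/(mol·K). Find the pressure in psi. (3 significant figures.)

P is given directly by: P = nRT/V.
V = 0.0135 m³; n = 7.89 mmol = 0.007890 mol; T = 263 K; R = 8.314 J/(mol·K).
P = 1278 Pa
1278 Pa × (1 psi / 6895 Pa) = 0.1853 psi

0.185 psi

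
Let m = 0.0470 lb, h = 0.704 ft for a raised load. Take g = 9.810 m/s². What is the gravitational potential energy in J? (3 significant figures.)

0.0449 J

PE is given directly by: PE = mgh.
m = 0.0470 lb = 0.02132 kg; h = 0.704 ft = 0.2146 m; g = 9.810 m/s².
PE = 0.04488 J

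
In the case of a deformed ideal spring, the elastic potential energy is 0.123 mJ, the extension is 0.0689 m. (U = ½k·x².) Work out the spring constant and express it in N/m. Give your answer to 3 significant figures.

0.0518 N/m

Solving U = ½k·x² for k: k = 2U/x².
U = 0.123 mJ = 1.230×10^-4 J; x = 0.0689 m.
k = 0.05182 N/m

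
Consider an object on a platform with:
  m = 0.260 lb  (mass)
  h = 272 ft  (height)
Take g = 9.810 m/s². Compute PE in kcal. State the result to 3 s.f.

0.0229 kcal

Directly: PE = mgh.
m = 0.260 lb = 0.1179 kg; h = 272 ft = 82.91 m; g = 9.810 m/s².
PE = 95.92 J  (the unit combination reduces to kg·m²/s² = J)
95.92 J × (1 kcal / 4184 J) = 0.02292 kcal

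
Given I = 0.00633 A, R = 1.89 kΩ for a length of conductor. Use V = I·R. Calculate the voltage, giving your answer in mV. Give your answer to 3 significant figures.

12000 mV

From Ohm's law: V = IR.
I = 0.00633 A; R = 1.89 kΩ = 1890 Ω.
V = 11.96 V  (the unit combination reduces to kg·m²/(A·s³) = V)
11.96 V × (1 mV / 0.001000 V) = 11964 mV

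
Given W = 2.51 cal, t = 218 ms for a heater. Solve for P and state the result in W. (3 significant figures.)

48.2 W

P is given directly by: P = W/t.
W = 2.51 cal = 10.50 J; t = 218 ms = 0.2180 s.
P = 48.17 W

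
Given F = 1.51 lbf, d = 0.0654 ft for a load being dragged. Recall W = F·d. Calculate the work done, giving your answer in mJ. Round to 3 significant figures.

W is given directly by: W = F·d.
F = 1.51 lbf = 6.717 N; d = 0.0654 ft = 0.01993 m.
W = 0.1339 J
0.1339 J × (1 mJ / 0.001000 J) = 133.9 mJ

134 mJ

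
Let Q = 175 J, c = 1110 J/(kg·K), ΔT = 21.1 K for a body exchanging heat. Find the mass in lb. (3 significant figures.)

Rearranging Q = m·c·ΔT for m: m = Q/(c·ΔT).
Q = 175 J; c = 1110 J/(kg·K); ΔT = 21.1 K.
m = 0.007472 kg
0.007472 kg × (1 lb / 0.4536 kg) = 0.01647 lb

0.0165 lb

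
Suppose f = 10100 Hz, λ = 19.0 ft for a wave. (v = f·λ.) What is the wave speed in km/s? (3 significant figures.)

58.5 km/s

Directly: v = fλ.
f = 10100 Hz; λ = 19.0 ft = 5.791 m.
v = 58491 m/s
58491 m/s × (1 km/s / 1000 m/s) = 58.49 km/s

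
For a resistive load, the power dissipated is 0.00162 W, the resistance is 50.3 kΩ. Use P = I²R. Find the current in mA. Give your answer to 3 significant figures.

0.179 mA

Solving P = I²R for I: I = √(P/R).
P = 0.00162 W; R = 50.3 kΩ = 50300 Ω.
I = 1.795×10^-4 A
1.795×10^-4 A × (1 mA / 0.001000 A) = 0.1795 mA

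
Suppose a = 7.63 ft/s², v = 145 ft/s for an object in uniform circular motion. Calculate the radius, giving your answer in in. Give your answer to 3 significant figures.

33100 in

Rearranging a = v²/r for r: r = v²/a.
a = 7.63 ft/s² = 2.326 m/s²; v = 145 ft/s = 44.20 m/s.
r = 839.9 m
839.9 m × (1 in / 0.02540 m) = 33067 in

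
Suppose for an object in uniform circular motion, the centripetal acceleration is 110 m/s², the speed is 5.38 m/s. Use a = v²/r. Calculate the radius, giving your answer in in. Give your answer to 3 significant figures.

Rearranging a = v²/r for r: r = v²/a.
a = 110 m/s²; v = 5.38 m/s.
r = 0.2631 m
0.2631 m × (1 in / 0.02540 m) = 10.36 in

10.4 in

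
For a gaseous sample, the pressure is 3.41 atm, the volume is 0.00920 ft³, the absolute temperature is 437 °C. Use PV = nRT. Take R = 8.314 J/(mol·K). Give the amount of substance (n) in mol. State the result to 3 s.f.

From the ideal-gas law: n = PV/(RT).
P = 3.41 atm = 3.455×10^5 Pa; V = 0.00920 ft³ = 2.605×10^-4 m³; T = 437 °C = 710.1 K; R = 8.314 J/(mol·K).
n = 0.01525 mol

0.0152 mol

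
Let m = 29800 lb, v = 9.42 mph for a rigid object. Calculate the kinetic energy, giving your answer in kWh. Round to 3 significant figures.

0.0333 kWh

KE is given directly by: KE = ½mv².
m = 29800 lb = 13517 kg; v = 9.42 mph = 4.211 m/s.
KE = 1.199×10^5 J
1.199×10^5 J × (1 kWh / 3.600×10^6 J) = 0.03329 kWh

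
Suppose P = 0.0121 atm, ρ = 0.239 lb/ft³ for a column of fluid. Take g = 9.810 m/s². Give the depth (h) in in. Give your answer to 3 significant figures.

1290 in

Rearranging: h = P/(ρ·g).
P = 0.0121 atm = 1226 Pa; ρ = 0.239 lb/ft³ = 3.828 kg/m³; g = 9.810 m/s².
h = 32.64 m
32.64 m × (1 in / 0.02540 m) = 1285 in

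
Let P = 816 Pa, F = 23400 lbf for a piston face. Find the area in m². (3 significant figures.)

128 m²

Rearranging: A = F/P.
P = 816 Pa; F = 23400 lbf = 1.041×10^5 N.
A = 127.6 m²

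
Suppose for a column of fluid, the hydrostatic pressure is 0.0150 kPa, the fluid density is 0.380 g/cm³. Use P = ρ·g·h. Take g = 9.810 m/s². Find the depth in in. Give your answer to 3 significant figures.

Rearranging: h = P/(ρ·g).
P = 0.0150 kPa = 15.00 Pa; ρ = 0.380 g/cm³ = 380.0 kg/m³; g = 9.810 m/s².
h = 0.004024 m
0.004024 m × (1 in / 0.02540 m) = 0.1584 in

0.158 in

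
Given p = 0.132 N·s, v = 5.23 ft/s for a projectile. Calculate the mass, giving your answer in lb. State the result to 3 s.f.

Solving p = m·v for m: m = p/v.
p = 0.132 N·s = 0.1320 kg·m/s; v = 5.23 ft/s = 1.594 m/s.
m = 0.08281 kg
0.08281 kg × (1 lb / 0.4536 kg) = 0.1826 lb

0.183 lb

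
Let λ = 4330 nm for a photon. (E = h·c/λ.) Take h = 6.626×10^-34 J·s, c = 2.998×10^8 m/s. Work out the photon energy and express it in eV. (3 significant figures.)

E is given directly by: E = hc/λ.
λ = 4330 nm = 4.330×10^-6 m; h = 6.626×10^-34 J·s; c = 2.998×10^8 m/s.
E = 4.588×10^-20 J
4.588×10^-20 J × (1 eV / 1.602×10^-19 J) = 0.2863 eV

0.286 eV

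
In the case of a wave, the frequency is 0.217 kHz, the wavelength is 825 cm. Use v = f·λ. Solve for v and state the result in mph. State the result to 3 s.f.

Directly: v = fλ.
f = 0.217 kHz = 217.0 Hz; λ = 825 cm = 8.250 m.
v = 1790 m/s
1790 m/s × (1 mph / 0.4470 m/s) = 4005 mph

4000 mph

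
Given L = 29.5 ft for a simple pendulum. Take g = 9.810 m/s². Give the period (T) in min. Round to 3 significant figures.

T is given directly by: T = 2π√(L/g).
L = 29.5 ft = 8.992 m; g = 9.810 m/s².
T = 6.015 s
6.015 s × (1 min / 60.00 s) = 0.1003 min

0.100 min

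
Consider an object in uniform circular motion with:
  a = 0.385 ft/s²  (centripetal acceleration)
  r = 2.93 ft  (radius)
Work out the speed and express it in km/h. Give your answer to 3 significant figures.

1.17 km/h

Rearranging a = v²/r for v: v = √(a·r).
a = 0.385 ft/s² = 0.1173 m/s²; r = 2.93 ft = 0.8931 m.
v = 0.3237 m/s
0.3237 m/s × (1 km/h / 0.2778 m/s) = 1.165 km/h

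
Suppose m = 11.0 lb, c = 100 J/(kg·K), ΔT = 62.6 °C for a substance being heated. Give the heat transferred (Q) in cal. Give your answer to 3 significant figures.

7470 cal

Q is given directly by: Q = mcΔT.
m = 11.0 lb = 4.990 kg; c = 100 J/(kg·K); ΔT = 62.6 °C = 62.60 K.
Q = 31234 J
31234 J × (1 cal / 4.184 J) = 7465 cal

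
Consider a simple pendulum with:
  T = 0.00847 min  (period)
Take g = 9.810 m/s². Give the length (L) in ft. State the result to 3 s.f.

0.211 ft

Rearranging T = 2π√(L/g) for L: L = g·(T/2π)².
T = 0.00847 min = 0.5082 s; g = 9.810 m/s².
L = 0.06418 m
0.06418 m × (1 ft / 0.3048 m) = 0.2106 ft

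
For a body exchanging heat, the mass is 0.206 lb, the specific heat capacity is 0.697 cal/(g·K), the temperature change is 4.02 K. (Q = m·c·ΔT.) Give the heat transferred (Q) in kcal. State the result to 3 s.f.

0.262 kcal

Q is given directly by: Q = mcΔT.
m = 0.206 lb = 0.09344 kg; c = 0.697 cal/(g·K) = 2916 J/(kg·K); ΔT = 4.02 K.
Q = 1095 J
1095 J × (1 kcal / 4184 J) = 0.2618 kcal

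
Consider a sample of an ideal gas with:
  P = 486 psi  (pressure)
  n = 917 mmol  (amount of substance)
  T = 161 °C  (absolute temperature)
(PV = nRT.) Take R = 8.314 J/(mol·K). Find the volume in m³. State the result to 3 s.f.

9.88×10^-4 m³

Rearranging PV = nRT for V: V = nRT/P.
P = 486 psi = 3.351×10^6 Pa; n = 917 mmol = 0.9170 mol; T = 161 °C = 434.1 K; R = 8.314 J/(mol·K).
V = 9.878×10^-4 m³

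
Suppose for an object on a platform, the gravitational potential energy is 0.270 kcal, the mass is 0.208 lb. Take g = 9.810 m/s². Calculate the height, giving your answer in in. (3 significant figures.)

48100 in

Rearranging PE = m·g·h for h: h = PE/(m·g).
PE = 0.270 kcal = 1130 J; m = 0.208 lb = 0.09435 kg; g = 9.810 m/s².
h = 1221 m
1221 m × (1 in / 0.02540 m) = 48053 in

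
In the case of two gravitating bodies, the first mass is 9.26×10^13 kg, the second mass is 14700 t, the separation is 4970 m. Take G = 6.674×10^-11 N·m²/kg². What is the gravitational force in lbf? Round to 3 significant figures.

From Newton's law of gravitation: F = Gm₁m₂/r².
m₁ = 9.26×10^13 kg; m₂ = 14700 t = 1.470×10^7 kg; r = 4970 m; G = 6.674×10^-11 N·m²/kg².
F = 3678 N
3678 N × (1 lbf / 4.448 N) = 826.8 lbf

827 lbf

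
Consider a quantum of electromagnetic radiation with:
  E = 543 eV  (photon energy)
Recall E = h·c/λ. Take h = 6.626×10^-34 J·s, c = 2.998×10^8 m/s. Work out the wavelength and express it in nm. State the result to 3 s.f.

2.28 nm

Solving E = h·c/λ for λ: λ = hc/E.
E = 543 eV = 8.700×10^-17 J; h = 6.626×10^-34 J·s; c = 2.998×10^8 m/s.
λ = 2.283×10^-9 m
2.283×10^-9 m × (1 nm / 1.000×10^-9 m) = 2.283 nm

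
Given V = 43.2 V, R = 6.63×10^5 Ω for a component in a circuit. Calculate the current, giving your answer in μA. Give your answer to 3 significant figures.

65.2 μA

From Ohm's law: I = V/R.
V = 43.2 V; R = 6.63×10^5 Ω.
I = 6.516×10^-5 A
6.516×10^-5 A × (1 μA / 1.000×10^-6 A) = 65.16 μA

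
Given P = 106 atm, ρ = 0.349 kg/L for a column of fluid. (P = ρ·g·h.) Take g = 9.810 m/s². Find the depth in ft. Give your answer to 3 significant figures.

Rearranging P = ρ·g·h for h: h = P/(ρ·g).
P = 106 atm = 1.074×10^7 Pa; ρ = 0.349 kg/L = 349.0 kg/m³; g = 9.810 m/s².
h = 3137 m
3137 m × (1 ft / 0.3048 m) = 10292 ft

10300 ft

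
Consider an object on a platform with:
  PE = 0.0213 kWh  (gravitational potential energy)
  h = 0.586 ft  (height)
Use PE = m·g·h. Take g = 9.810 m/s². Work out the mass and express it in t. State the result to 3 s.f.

Rearranging PE = m·g·h for m: m = PE/(g·h).
PE = 0.0213 kWh = 76680 J; h = 0.586 ft = 0.1786 m; g = 9.810 m/s².
m = 43762 kg
43762 kg × (1 t / 1000 kg) = 43.76 t

43.8 t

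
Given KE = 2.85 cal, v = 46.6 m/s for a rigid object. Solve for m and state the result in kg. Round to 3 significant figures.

Rearranging: m = 2·KE/v².
KE = 2.85 cal = 11.92 J; v = 46.6 m/s.
m = 0.01098 kg

0.0110 kg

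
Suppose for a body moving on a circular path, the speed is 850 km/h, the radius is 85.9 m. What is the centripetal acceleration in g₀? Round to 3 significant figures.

a is given directly by: a = v²/r.
v = 850 km/h = 236.1 m/s; r = 85.9 m.
a = 649.0 m/s²
649.0 m/s² × (1 g₀ / 9.807 m/s²) = 66.18 g₀

66.2 g₀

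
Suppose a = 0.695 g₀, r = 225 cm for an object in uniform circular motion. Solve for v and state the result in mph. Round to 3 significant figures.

8.76 mph

Rearranging a = v²/r for v: v = √(a·r).
a = 0.695 g₀ = 6.816 m/s²; r = 225 cm = 2.250 m.
v = 3.916 m/s
3.916 m/s × (1 mph / 0.4470 m/s) = 8.760 mph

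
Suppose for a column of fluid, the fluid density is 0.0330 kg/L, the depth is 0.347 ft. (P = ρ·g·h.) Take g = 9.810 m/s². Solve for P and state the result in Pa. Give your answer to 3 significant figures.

Directly: P = ρgh.
ρ = 0.0330 kg/L = 33.00 kg/m³; h = 0.347 ft = 0.1058 m; g = 9.810 m/s².
P = 34.24 Pa  (the unit combination reduces to kg/(m·s²) = Pa)

34.2 Pa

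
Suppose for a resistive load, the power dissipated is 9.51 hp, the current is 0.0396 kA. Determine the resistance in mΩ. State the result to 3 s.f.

4520 mΩ

Rearranging P = I²R for R: R = P/I².
P = 9.51 hp = 7092 W; I = 0.0396 kA = 39.60 A.
R = 4.522 Ω
4.522 Ω × (1 mΩ / 0.001000 Ω) = 4522 mΩ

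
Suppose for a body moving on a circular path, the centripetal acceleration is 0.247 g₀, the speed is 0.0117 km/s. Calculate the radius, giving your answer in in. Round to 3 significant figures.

Rearranging a = v²/r for r: r = v²/a.
a = 0.247 g₀ = 2.422 m/s²; v = 0.0117 km/s = 11.70 m/s.
r = 56.51 m
56.51 m × (1 in / 0.02540 m) = 2225 in

2220 in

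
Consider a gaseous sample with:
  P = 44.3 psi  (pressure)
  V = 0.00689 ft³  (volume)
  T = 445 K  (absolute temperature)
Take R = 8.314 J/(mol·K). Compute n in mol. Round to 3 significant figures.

0.0161 mol

From the ideal-gas law: n = PV/(RT).
P = 44.3 psi = 3.054×10^5 Pa; V = 0.00689 ft³ = 1.951×10^-4 m³; T = 445 K; R = 8.314 J/(mol·K).
n = 0.01611 mol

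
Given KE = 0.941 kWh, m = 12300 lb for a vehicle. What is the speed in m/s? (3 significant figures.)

Solving KE = ½mv² for v: v = √(2·KE/m).
KE = 0.941 kWh = 3.388×10^6 J; m = 12300 lb = 5579 kg.
v = 34.85 m/s

34.8 m/s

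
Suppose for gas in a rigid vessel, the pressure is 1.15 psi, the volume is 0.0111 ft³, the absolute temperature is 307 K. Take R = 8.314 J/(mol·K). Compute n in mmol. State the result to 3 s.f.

Solving PV = nRT for n: n = PV/(RT).
P = 1.15 psi = 7929 Pa; V = 0.0111 ft³ = 3.143×10^-4 m³; T = 307 K; R = 8.314 J/(mol·K).
n = 9.764×10^-4 mol
9.764×10^-4 mol × (1 mmol / 0.001000 mol) = 0.9764 mmol

0.976 mmol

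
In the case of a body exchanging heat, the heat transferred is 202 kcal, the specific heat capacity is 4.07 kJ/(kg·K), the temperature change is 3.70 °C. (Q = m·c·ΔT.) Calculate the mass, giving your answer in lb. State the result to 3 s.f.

Rearranging Q = m·c·ΔT for m: m = Q/(c·ΔT).
Q = 202 kcal = 8.452×10^5 J; c = 4.07 kJ/(kg·K) = 4070 J/(kg·K); ΔT = 3.70 °C = 3.700 K.
m = 56.12 kg
56.12 kg × (1 lb / 0.4536 kg) = 123.7 lb

124 lb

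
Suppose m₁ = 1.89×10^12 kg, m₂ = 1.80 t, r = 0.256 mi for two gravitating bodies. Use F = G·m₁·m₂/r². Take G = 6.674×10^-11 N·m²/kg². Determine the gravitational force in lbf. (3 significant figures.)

From Newton's law of gravitation: F = Gm₁m₂/r².
m₁ = 1.89×10^12 kg; m₂ = 1.80 t = 1800 kg; r = 0.256 mi = 412.0 m; G = 6.674×10^-11 N·m²/kg².
F = 1.338 N  (the unit combination reduces to kg·m/s² = N)
1.338 N × (1 lbf / 4.448 N) = 0.3007 lbf

0.301 lbf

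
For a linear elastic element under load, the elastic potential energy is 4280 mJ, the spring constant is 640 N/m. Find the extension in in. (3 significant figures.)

Solving U = ½k·x² for x: x = √(2U/k).
U = 4280 mJ = 4.280 J; k = 640 N/m.
x = 0.1157 m
0.1157 m × (1 in / 0.02540 m) = 4.553 in

4.55 in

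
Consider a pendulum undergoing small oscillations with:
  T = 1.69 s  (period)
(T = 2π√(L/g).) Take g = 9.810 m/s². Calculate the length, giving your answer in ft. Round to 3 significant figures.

2.33 ft

Solving T = 2π√(L/g) for L: L = g·(T/2π)².
T = 1.69 s; g = 9.810 m/s².
L = 0.7097 m
0.7097 m × (1 ft / 0.3048 m) = 2.328 ft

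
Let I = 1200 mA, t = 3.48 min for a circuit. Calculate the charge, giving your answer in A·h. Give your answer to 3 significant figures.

q is given directly by: q = It.
I = 1200 mA = 1.200 A; t = 3.48 min = 208.8 s.
q = 250.6 C
250.6 C × (1 A·h / 3600 C) = 0.06960 A·h

0.0696 A·h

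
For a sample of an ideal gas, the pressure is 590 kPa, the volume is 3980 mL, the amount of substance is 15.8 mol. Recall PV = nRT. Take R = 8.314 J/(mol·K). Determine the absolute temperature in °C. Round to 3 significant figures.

-255 °C

Rearranging PV = nRT for T: T = PV/(nR).
P = 590 kPa = 5.900×10^5 Pa; V = 3980 mL = 0.003980 m³; n = 15.8 mol; R = 8.314 J/(mol·K).
T = 17.88 K
17.88 K − 273.15 = -255.3 °C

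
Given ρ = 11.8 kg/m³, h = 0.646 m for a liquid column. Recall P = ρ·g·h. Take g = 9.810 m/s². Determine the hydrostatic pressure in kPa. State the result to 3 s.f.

Directly: P = ρgh.
ρ = 11.8 kg/m³; h = 0.646 m; g = 9.810 m/s².
P = 74.78 Pa
74.78 Pa × (1 kPa / 1000 Pa) = 0.07478 kPa

0.0748 kPa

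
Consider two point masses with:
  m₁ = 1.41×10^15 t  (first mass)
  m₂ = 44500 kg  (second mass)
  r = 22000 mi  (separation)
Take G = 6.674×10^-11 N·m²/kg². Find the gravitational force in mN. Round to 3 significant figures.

From Newton's law of gravitation: F = Gm₁m₂/r².
m₁ = 1.41×10^15 t = 1.410×10^18 kg; m₂ = 44500 kg; r = 22000 mi = 3.541×10^7 m; G = 6.674×10^-11 N·m²/kg².
F = 0.003341 N
0.003341 N × (1 mN / 0.001000 N) = 3.341 mN

3.34 mN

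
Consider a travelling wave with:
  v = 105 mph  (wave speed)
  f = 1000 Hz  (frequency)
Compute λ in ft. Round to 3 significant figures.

Rearranging v = f·λ for λ: λ = v/f.
v = 105 mph = 46.94 m/s; f = 1000 Hz.
λ = 0.04694 m
0.04694 m × (1 ft / 0.3048 m) = 0.1540 ft

0.154 ft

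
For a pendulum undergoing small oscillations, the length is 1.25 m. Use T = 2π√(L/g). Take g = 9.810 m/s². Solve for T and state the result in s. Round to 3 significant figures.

2.24 s

Directly: T = 2π√(L/g).
L = 1.25 m; g = 9.810 m/s².
T = 2.243 s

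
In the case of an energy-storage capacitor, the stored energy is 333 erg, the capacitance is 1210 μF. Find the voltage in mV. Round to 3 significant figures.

Solving E = ½C·V² for V: V = √(2E/C).
E = 333 erg = 3.330×10^-5 J; C = 1210 μF = 0.001210 F.
V = 0.2346 V
0.2346 V × (1 mV / 0.001000 V) = 234.6 mV

235 mV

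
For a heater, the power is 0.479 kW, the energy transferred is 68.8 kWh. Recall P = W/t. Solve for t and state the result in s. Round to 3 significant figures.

Rearranging: t = W/P.
P = 0.479 kW = 479.0 W; W = 68.8 kWh = 2.477×10^8 J.
t = 5.171×10^5 s

5.17×10^5 s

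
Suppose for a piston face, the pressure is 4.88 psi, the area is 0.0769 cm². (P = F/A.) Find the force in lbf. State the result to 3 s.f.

0.0582 lbf

Solving P = F/A for F: F = P·A.
P = 4.88 psi = 33646 Pa; A = 0.0769 cm² = 7.690×10^-6 m².
F = 0.2587 N
0.2587 N × (1 lbf / 4.448 N) = 0.05817 lbf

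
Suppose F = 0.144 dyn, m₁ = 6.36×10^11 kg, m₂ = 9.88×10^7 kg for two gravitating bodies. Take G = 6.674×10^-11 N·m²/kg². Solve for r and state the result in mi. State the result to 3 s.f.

33500 mi

Rearranging: r = √(G·m₁m₂/F).
F = 0.144 dyn = 1.440×10^-6 N; m₁ = 6.36×10^11 kg; m₂ = 9.88×10^7 kg; G = 6.674×10^-11 N·m²/kg².
r = 5.397×10^7 m
5.397×10^7 m × (1 mi / 1609 m) = 33533 mi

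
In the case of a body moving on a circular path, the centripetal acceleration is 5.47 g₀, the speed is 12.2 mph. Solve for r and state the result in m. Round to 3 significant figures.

Solving a = v²/r for r: r = v²/a.
a = 5.47 g₀ = 53.64 m/s²; v = 12.2 mph = 5.454 m/s.
r = 0.5545 m

0.555 m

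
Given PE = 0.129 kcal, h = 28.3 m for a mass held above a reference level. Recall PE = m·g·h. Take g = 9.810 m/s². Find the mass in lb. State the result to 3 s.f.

4.29 lb

Rearranging PE = m·g·h for m: m = PE/(g·h).
PE = 0.129 kcal = 539.7 J; h = 28.3 m; g = 9.810 m/s².
m = 1.944 kg
1.944 kg × (1 lb / 0.4536 kg) = 4.286 lb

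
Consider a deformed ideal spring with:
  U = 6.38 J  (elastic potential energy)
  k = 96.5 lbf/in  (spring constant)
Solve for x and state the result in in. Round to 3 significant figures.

Rearranging: x = √(2U/k).
U = 6.38 J; k = 96.5 lbf/in = 16900 N/m.
x = 0.02748 m
0.02748 m × (1 in / 0.02540 m) = 1.082 in

1.08 in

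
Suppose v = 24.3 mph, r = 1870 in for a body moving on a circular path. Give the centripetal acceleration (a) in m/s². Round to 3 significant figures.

2.48 m/s²

a is given directly by: a = v²/r.
v = 24.3 mph = 10.86 m/s; r = 1870 in = 47.50 m.
a = 2.484 m/s²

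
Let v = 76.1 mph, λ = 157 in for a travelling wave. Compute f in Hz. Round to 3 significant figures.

8.53 Hz

Rearranging v = f·λ for f: f = v/λ.
v = 76.1 mph = 34.02 m/s; λ = 157 in = 3.988 m.
f = 8.531 Hz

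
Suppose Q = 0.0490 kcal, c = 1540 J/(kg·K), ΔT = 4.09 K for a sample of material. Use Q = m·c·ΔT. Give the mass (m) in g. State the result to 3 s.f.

Solving Q = m·c·ΔT for m: m = Q/(c·ΔT).
Q = 0.0490 kcal = 205.0 J; c = 1540 J/(kg·K); ΔT = 4.09 K.
m = 0.03255 kg
0.03255 kg × (1 g / 0.001000 kg) = 32.55 g

32.5 g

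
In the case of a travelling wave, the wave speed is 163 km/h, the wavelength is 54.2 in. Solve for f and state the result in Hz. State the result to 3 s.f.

32.9 Hz

Solving v = f·λ for f: f = v/λ.
v = 163 km/h = 45.28 m/s; λ = 54.2 in = 1.377 m.
f = 32.89 Hz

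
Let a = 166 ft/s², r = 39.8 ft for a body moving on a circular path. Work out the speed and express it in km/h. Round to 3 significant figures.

89.2 km/h

Rearranging a = v²/r for v: v = √(a·r).
a = 166 ft/s² = 50.60 m/s²; r = 39.8 ft = 12.13 m.
v = 24.77 m/s
24.77 m/s × (1 km/h / 0.2778 m/s) = 89.19 km/h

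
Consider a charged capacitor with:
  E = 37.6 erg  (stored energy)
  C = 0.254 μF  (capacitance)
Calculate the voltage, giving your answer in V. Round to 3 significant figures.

Solving E = ½C·V² for V: V = √(2E/C).
E = 37.6 erg = 3.760×10^-6 J; C = 0.254 μF = 2.540×10^-7 F.
V = 5.441 V  (the unit combination reduces to kg·m²/(A·s³) = V)

5.44 V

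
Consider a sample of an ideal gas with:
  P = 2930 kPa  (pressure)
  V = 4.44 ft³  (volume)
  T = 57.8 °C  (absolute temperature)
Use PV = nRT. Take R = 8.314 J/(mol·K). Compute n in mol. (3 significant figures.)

Rearranging PV = nRT for n: n = PV/(RT).
P = 2930 kPa = 2.930×10^6 Pa; V = 4.44 ft³ = 0.1257 m³; T = 57.8 °C = 330.9 K; R = 8.314 J/(mol·K).
n = 133.9 mol

134 mol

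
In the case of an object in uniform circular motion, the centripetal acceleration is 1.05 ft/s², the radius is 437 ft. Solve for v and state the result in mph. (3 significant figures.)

14.6 mph

Solving a = v²/r for v: v = √(a·r).
a = 1.05 ft/s² = 0.3200 m/s²; r = 437 ft = 133.2 m.
v = 6.529 m/s
6.529 m/s × (1 mph / 0.4470 m/s) = 14.61 mph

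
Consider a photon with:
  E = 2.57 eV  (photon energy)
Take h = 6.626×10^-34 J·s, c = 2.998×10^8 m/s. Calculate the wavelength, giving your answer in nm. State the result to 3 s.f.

Rearranging E = h·c/λ for λ: λ = hc/E.
E = 2.57 eV = 4.118×10^-19 J; h = 6.626×10^-34 J·s; c = 2.998×10^8 m/s.
λ = 4.824×10^-7 m
4.824×10^-7 m × (1 nm / 1.000×10^-9 m) = 482.4 nm

482 nm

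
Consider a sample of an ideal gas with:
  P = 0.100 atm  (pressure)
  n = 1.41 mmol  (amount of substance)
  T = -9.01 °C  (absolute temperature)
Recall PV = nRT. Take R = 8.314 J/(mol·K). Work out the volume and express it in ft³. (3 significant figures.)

0.0108 ft³

From the ideal-gas law: V = nRT/P.
P = 0.100 atm = 10132 Pa; n = 1.41 mmol = 0.001410 mol; T = -9.01 °C = 264.1 K; R = 8.314 J/(mol·K).
V = 3.056×10^-4 m³
3.056×10^-4 m³ × (1 ft³ / 0.02832 m³) = 0.01079 ft³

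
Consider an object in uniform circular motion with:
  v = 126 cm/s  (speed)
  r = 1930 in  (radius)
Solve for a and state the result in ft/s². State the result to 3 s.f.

Directly: a = v²/r.
v = 126 cm/s = 1.260 m/s; r = 1930 in = 49.02 m.
a = 0.03239 m/s²
0.03239 m/s² × (1 ft/s² / 0.3048 m/s²) = 0.1063 ft/s²

0.106 ft/s²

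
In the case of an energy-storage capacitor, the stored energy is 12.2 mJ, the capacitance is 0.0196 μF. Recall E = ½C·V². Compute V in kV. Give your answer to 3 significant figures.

1.12 kV

Rearranging: V = √(2E/C).
E = 12.2 mJ = 0.01220 J; C = 0.0196 μF = 1.960×10^-8 F.
V = 1116 V
1116 V × (1 kV / 1000 V) = 1.116 kV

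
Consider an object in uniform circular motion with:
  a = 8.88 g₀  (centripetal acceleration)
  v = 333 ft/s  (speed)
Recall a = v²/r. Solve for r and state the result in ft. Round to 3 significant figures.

388 ft

Rearranging a = v²/r for r: r = v²/a.
a = 8.88 g₀ = 87.08 m/s²; v = 333 ft/s = 101.5 m/s.
r = 118.3 m
118.3 m × (1 ft / 0.3048 m) = 388.1 ft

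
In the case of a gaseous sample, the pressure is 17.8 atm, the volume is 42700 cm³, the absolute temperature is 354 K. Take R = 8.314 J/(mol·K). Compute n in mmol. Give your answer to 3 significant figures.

Solving PV = nRT for n: n = PV/(RT).
P = 17.8 atm = 1.804×10^6 Pa; V = 42700 cm³ = 0.04270 m³; T = 354 K; R = 8.314 J/(mol·K).
n = 26.17 mol
26.17 mol × (1 mmol / 0.001000 mol) = 26167 mmol

26200 mmol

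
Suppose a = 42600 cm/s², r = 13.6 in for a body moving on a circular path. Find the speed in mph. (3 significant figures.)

Solving a = v²/r for v: v = √(a·r).
a = 42600 cm/s² = 426.0 m/s²; r = 13.6 in = 0.3454 m.
v = 12.13 m/s
12.13 m/s × (1 mph / 0.4470 m/s) = 27.14 mph

27.1 mph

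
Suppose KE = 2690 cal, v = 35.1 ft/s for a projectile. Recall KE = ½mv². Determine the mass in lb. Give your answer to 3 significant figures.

Solving KE = ½mv² for m: m = 2·KE/v².
KE = 2690 cal = 11255 J; v = 35.1 ft/s = 10.70 m/s.
m = 196.7 kg
196.7 kg × (1 lb / 0.4536 kg) = 433.6 lb

434 lb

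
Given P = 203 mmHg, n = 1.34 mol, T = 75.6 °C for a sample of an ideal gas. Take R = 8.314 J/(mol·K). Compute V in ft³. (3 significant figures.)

Rearranging PV = nRT for V: V = nRT/P.
P = 203 mmHg = 27064 Pa; n = 1.34 mol; T = 75.6 °C = 348.8 K; R = 8.314 J/(mol·K).
V = 0.1436 m³
0.1436 m³ × (1 ft³ / 0.02832 m³) = 5.070 ft³

5.07 ft³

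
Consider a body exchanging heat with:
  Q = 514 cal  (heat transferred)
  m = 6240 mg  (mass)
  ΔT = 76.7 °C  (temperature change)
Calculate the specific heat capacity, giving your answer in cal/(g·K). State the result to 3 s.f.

Rearranging Q = m·c·ΔT for c: c = Q/(m·ΔT).
Q = 514 cal = 2151 J; m = 6240 mg = 0.006240 kg; ΔT = 76.7 °C = 76.70 K.
c = 4493 J/(kg·K)
4493 J/(kg·K) × (1 cal/(g·K) / 4184 J/(kg·K)) = 1.074 cal/(g·K)

1.07 cal/(g·K)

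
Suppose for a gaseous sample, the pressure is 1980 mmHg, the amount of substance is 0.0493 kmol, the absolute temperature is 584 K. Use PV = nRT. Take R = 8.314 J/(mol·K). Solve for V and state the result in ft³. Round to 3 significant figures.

Rearranging PV = nRT for V: V = nRT/P.
P = 1980 mmHg = 2.640×10^5 Pa; n = 0.0493 kmol = 49.30 mol; T = 584 K; R = 8.314 J/(mol·K).
V = 0.9068 m³
0.9068 m³ × (1 ft³ / 0.02832 m³) = 32.02 ft³

32.0 ft³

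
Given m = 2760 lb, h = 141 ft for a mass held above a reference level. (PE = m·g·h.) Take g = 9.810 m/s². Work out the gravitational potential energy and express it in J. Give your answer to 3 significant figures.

5.28×10^5 J

Directly: PE = mgh.
m = 2760 lb = 1252 kg; h = 141 ft = 42.98 m; g = 9.810 m/s².
PE = 5.278×10^5 J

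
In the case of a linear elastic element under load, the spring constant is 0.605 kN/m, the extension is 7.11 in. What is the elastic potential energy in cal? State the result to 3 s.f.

2.36 cal

Directly: U = ½kx².
k = 0.605 kN/m = 605.0 N/m; x = 7.11 in = 0.1806 m.
U = 9.866 J
9.866 J × (1 cal / 4.184 J) = 2.358 cal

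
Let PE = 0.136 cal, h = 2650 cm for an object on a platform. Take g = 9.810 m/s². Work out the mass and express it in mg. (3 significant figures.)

2190 mg

Rearranging PE = m·g·h for m: m = PE/(g·h).
PE = 0.136 cal = 0.5690 J; h = 2650 cm = 26.50 m; g = 9.810 m/s².
m = 0.002189 kg
0.002189 kg × (1 mg / 1.000×10^-6 kg) = 2189 mg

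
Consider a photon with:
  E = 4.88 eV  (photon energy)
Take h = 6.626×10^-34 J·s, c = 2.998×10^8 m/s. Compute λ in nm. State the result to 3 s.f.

254 nm

Solving E = h·c/λ for λ: λ = hc/E.
E = 4.88 eV = 7.819×10^-19 J; h = 6.626×10^-34 J·s; c = 2.998×10^8 m/s.
λ = 2.541×10^-7 m
2.541×10^-7 m × (1 nm / 1.000×10^-9 m) = 254.1 nm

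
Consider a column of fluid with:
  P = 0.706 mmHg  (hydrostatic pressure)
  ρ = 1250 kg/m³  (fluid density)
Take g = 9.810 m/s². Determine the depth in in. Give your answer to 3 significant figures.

Solving P = ρ·g·h for h: h = P/(ρ·g).
P = 0.706 mmHg = 94.13 Pa; ρ = 1250 kg/m³; g = 9.810 m/s².
h = 0.007676 m
0.007676 m × (1 in / 0.02540 m) = 0.3022 in

0.302 in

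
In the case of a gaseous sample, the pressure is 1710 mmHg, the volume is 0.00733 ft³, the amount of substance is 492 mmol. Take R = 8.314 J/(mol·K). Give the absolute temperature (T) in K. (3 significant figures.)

From the ideal-gas law: T = PV/(nR).
P = 1710 mmHg = 2.280×10^5 Pa; V = 0.00733 ft³ = 2.076×10^-4 m³; n = 492 mmol = 0.4920 mol; R = 8.314 J/(mol·K).
T = 11.57 K

11.6 K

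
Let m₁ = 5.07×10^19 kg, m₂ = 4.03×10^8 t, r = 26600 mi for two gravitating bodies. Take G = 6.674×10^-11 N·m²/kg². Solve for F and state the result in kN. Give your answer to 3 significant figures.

From Newton's law of gravitation: F = Gm₁m₂/r².
m₁ = 5.07×10^19 kg; m₂ = 4.03×10^8 t = 4.030×10^11 kg; r = 26600 mi = 4.281×10^7 m; G = 6.674×10^-11 N·m²/kg².
F = 7.441×10^5 N
7.441×10^5 N × (1 kN / 1000 N) = 744.1 kN

744 kN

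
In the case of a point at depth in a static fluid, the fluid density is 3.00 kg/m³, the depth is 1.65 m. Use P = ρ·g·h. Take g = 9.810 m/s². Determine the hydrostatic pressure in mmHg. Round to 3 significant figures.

Directly: P = ρgh.
ρ = 3.00 kg/m³; h = 1.65 m; g = 9.810 m/s².
P = 48.56 Pa
48.56 Pa × (1 mmHg / 133.3 Pa) = 0.3642 mmHg

0.364 mmHg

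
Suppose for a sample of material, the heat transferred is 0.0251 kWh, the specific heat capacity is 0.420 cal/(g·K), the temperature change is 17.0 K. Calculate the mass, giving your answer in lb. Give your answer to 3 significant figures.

6.67 lb

Rearranging Q = m·c·ΔT for m: m = Q/(c·ΔT).
Q = 0.0251 kWh = 90360 J; c = 0.420 cal/(g·K) = 1757 J/(kg·K); ΔT = 17.0 K.
m = 3.025 kg
3.025 kg × (1 lb / 0.4536 kg) = 6.668 lb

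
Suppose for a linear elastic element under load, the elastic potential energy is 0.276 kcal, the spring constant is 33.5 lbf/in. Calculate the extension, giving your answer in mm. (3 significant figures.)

Rearranging: x = √(2U/k).
U = 0.276 kcal = 1155 J; k = 33.5 lbf/in = 5867 N/m.
x = 0.6274 m
0.6274 m × (1 mm / 0.001000 m) = 627.4 mm

627 mm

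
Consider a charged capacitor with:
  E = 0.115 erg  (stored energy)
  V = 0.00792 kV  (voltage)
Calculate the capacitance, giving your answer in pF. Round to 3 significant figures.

367 pF

Rearranging E = ½C·V² for C: C = 2E/V².
E = 0.115 erg = 1.150×10^-8 J; V = 0.00792 kV = 7.920 V.
C = 3.667×10^-10 F
3.667×10^-10 F × (1 pF / 1.000×10^-12 F) = 366.7 pF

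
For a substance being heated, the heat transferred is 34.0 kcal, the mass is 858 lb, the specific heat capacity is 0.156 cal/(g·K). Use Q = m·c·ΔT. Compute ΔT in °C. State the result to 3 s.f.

0.560 °C

Rearranging Q = m·c·ΔT for ΔT: ΔT = Q/(m·c).
Q = 34.0 kcal = 1.423×10^5 J; m = 858 lb = 389.2 kg; c = 0.156 cal/(g·K) = 652.7 J/(kg·K).
ΔT = 0.5600 K
Since 1 °C = 1 K, 0.5600 °C.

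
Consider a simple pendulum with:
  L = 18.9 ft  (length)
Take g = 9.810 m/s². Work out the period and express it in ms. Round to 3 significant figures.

4810 ms

Directly: T = 2π√(L/g).
L = 18.9 ft = 5.761 m; g = 9.810 m/s².
T = 4.815 s
4.815 s × (1 ms / 0.001000 s) = 4815 ms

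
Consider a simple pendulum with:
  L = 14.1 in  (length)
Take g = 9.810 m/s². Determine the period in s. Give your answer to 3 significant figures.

1.20 s

T is given directly by: T = 2π√(L/g).
L = 14.1 in = 0.3581 m; g = 9.810 m/s².
T = 1.201 s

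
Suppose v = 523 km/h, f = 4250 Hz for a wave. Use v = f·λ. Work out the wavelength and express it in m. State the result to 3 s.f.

0.0342 m

Rearranging: λ = v/f.
v = 523 km/h = 145.3 m/s; f = 4250 Hz.
λ = 0.03418 m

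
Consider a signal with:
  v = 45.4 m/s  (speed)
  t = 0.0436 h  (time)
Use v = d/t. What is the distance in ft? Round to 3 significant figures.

23400 ft

Rearranging: d = v·t.
v = 45.4 m/s; t = 0.0436 h = 157.0 s.
d = 7126 m
7126 m × (1 ft / 0.3048 m) = 23379 ft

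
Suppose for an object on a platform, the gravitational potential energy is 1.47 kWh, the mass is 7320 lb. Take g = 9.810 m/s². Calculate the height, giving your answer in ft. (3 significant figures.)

Rearranging: h = PE/(m·g).
PE = 1.47 kWh = 5.292×10^6 J; m = 7320 lb = 3320 kg; g = 9.810 m/s².
h = 162.5 m
162.5 m × (1 ft / 0.3048 m) = 533.0 ft

533 ft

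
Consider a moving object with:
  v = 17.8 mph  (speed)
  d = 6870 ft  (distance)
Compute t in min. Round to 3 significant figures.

Rearranging v = d/t for t: t = d/v.
v = 17.8 mph = 7.957 m/s; d = 6870 ft = 2094 m.
t = 263.2 s
263.2 s × (1 min / 60.00 s) = 4.386 min

4.39 min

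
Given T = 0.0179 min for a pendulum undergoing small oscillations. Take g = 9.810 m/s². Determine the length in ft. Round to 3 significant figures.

Solving T = 2π√(L/g) for L: L = g·(T/2π)².
T = 0.0179 min = 1.074 s; g = 9.810 m/s².
L = 0.2866 m
0.2866 m × (1 ft / 0.3048 m) = 0.9404 ft

0.940 ft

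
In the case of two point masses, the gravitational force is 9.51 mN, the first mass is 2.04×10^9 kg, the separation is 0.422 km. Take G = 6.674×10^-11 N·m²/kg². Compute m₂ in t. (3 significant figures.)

From Newton's law of gravitation: m₂ = F·r²/(G·m₁).
F = 9.51 mN = 0.009510 N; m₁ = 2.04×10^9 kg; r = 0.422 km = 422.0 m; G = 6.674×10^-11 N·m²/kg².
m₂ = 12439 kg
12439 kg × (1 t / 1000 kg) = 12.44 t

12.4 t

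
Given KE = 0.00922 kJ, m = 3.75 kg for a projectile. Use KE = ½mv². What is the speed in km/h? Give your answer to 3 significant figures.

7.98 km/h

Rearranging: v = √(2·KE/m).
KE = 0.00922 kJ = 9.220 J; m = 3.75 kg.
v = 2.218 m/s
2.218 m/s × (1 km/h / 0.2778 m/s) = 7.983 km/h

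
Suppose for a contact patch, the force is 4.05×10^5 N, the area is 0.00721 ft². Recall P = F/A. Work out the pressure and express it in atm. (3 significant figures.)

5970 atm

P is given directly by: P = F/A.
F = 4.05×10^5 N; A = 0.00721 ft² = 6.698×10^-4 m².
P = 6.046×10^8 Pa
6.046×10^8 Pa × (1 atm / 1.013×10^5 Pa) = 5967 atm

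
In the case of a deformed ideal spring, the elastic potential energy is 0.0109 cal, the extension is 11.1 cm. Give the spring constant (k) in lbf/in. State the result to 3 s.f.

0.0423 lbf/in

Rearranging: k = 2U/x².
U = 0.0109 cal = 0.04561 J; x = 11.1 cm = 0.1110 m.
k = 7.403 N/m
7.403 N/m × (1 lbf/in / 175.1 N/m) = 0.04227 lbf/in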